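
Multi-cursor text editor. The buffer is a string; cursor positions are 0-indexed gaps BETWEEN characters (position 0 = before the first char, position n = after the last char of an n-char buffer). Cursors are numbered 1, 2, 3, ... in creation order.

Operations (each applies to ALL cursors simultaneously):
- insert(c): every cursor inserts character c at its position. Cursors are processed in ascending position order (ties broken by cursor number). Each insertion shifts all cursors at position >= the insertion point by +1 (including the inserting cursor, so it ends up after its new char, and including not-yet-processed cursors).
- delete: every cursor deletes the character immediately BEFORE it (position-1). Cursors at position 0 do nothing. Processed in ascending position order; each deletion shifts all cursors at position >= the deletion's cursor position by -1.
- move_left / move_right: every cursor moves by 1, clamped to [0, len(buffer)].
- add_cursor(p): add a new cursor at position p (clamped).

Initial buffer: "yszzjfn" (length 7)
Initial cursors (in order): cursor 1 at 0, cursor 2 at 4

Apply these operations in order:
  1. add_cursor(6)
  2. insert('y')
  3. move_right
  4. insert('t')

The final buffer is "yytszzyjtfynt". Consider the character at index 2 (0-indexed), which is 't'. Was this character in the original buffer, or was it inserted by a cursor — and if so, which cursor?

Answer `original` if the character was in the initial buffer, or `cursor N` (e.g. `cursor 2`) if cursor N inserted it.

Answer: cursor 1

Derivation:
After op 1 (add_cursor(6)): buffer="yszzjfn" (len 7), cursors c1@0 c2@4 c3@6, authorship .......
After op 2 (insert('y')): buffer="yyszzyjfyn" (len 10), cursors c1@1 c2@6 c3@9, authorship 1....2..3.
After op 3 (move_right): buffer="yyszzyjfyn" (len 10), cursors c1@2 c2@7 c3@10, authorship 1....2..3.
After op 4 (insert('t')): buffer="yytszzyjtfynt" (len 13), cursors c1@3 c2@9 c3@13, authorship 1.1...2.2.3.3
Authorship (.=original, N=cursor N): 1 . 1 . . . 2 . 2 . 3 . 3
Index 2: author = 1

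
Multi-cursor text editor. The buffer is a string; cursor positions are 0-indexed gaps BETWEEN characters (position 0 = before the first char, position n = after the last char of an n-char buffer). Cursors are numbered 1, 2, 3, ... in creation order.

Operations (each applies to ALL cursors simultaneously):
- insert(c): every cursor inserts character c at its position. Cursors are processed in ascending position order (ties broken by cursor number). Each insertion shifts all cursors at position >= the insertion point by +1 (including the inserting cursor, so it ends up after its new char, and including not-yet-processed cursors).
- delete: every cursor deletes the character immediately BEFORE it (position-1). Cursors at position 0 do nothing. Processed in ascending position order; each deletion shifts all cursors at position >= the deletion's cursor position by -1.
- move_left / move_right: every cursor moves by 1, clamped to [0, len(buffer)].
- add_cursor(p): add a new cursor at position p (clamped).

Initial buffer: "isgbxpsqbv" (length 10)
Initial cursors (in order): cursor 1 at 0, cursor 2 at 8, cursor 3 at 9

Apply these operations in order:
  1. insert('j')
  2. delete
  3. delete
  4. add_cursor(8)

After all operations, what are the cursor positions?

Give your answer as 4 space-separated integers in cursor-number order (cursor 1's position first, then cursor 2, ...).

Answer: 0 7 7 8

Derivation:
After op 1 (insert('j')): buffer="jisgbxpsqjbjv" (len 13), cursors c1@1 c2@10 c3@12, authorship 1........2.3.
After op 2 (delete): buffer="isgbxpsqbv" (len 10), cursors c1@0 c2@8 c3@9, authorship ..........
After op 3 (delete): buffer="isgbxpsv" (len 8), cursors c1@0 c2@7 c3@7, authorship ........
After op 4 (add_cursor(8)): buffer="isgbxpsv" (len 8), cursors c1@0 c2@7 c3@7 c4@8, authorship ........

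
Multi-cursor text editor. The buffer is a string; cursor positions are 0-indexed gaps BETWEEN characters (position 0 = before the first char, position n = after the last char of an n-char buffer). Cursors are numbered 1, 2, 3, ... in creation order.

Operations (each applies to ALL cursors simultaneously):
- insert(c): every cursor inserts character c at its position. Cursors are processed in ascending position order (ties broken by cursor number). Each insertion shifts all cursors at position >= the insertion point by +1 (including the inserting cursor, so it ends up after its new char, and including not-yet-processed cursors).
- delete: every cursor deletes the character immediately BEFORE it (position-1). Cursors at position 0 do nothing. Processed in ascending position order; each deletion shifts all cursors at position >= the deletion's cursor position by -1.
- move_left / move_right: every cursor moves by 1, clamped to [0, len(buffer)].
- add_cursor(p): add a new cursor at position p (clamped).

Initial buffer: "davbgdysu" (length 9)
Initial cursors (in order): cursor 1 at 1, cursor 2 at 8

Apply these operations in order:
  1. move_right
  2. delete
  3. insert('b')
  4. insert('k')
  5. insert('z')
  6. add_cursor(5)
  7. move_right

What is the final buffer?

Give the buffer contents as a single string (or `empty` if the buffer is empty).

Answer: dbkzvbgdysbkz

Derivation:
After op 1 (move_right): buffer="davbgdysu" (len 9), cursors c1@2 c2@9, authorship .........
After op 2 (delete): buffer="dvbgdys" (len 7), cursors c1@1 c2@7, authorship .......
After op 3 (insert('b')): buffer="dbvbgdysb" (len 9), cursors c1@2 c2@9, authorship .1......2
After op 4 (insert('k')): buffer="dbkvbgdysbk" (len 11), cursors c1@3 c2@11, authorship .11......22
After op 5 (insert('z')): buffer="dbkzvbgdysbkz" (len 13), cursors c1@4 c2@13, authorship .111......222
After op 6 (add_cursor(5)): buffer="dbkzvbgdysbkz" (len 13), cursors c1@4 c3@5 c2@13, authorship .111......222
After op 7 (move_right): buffer="dbkzvbgdysbkz" (len 13), cursors c1@5 c3@6 c2@13, authorship .111......222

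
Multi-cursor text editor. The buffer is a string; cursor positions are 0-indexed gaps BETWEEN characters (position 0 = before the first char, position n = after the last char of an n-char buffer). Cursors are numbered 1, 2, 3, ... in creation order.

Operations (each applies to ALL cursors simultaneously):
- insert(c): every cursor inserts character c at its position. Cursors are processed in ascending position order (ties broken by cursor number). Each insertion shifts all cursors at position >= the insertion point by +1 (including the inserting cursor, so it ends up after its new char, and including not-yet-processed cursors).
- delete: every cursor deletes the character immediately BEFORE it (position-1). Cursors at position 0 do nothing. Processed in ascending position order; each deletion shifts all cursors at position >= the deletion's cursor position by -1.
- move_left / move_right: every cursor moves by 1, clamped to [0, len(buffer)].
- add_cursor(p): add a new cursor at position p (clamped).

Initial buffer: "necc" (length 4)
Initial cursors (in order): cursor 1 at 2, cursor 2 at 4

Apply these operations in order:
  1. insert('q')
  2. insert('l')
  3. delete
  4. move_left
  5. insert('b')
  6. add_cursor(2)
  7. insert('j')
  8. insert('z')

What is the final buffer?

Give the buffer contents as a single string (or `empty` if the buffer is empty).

Answer: nejzbjzqccbjzq

Derivation:
After op 1 (insert('q')): buffer="neqccq" (len 6), cursors c1@3 c2@6, authorship ..1..2
After op 2 (insert('l')): buffer="neqlccql" (len 8), cursors c1@4 c2@8, authorship ..11..22
After op 3 (delete): buffer="neqccq" (len 6), cursors c1@3 c2@6, authorship ..1..2
After op 4 (move_left): buffer="neqccq" (len 6), cursors c1@2 c2@5, authorship ..1..2
After op 5 (insert('b')): buffer="nebqccbq" (len 8), cursors c1@3 c2@7, authorship ..11..22
After op 6 (add_cursor(2)): buffer="nebqccbq" (len 8), cursors c3@2 c1@3 c2@7, authorship ..11..22
After op 7 (insert('j')): buffer="nejbjqccbjq" (len 11), cursors c3@3 c1@5 c2@10, authorship ..3111..222
After op 8 (insert('z')): buffer="nejzbjzqccbjzq" (len 14), cursors c3@4 c1@7 c2@13, authorship ..331111..2222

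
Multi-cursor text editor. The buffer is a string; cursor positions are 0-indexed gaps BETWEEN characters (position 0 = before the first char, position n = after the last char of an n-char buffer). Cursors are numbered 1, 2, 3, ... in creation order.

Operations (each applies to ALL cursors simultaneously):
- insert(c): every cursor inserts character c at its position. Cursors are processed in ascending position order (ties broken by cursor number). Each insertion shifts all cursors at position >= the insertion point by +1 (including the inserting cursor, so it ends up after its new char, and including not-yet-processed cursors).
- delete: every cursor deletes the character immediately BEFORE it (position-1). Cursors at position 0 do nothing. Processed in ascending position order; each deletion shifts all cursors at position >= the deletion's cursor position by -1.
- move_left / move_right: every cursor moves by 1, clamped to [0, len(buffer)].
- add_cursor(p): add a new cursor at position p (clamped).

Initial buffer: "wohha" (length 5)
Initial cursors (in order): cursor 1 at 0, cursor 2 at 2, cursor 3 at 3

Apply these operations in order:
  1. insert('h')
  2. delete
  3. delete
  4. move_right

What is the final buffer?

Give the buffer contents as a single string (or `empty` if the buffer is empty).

After op 1 (insert('h')): buffer="hwohhhha" (len 8), cursors c1@1 c2@4 c3@6, authorship 1..2.3..
After op 2 (delete): buffer="wohha" (len 5), cursors c1@0 c2@2 c3@3, authorship .....
After op 3 (delete): buffer="wha" (len 3), cursors c1@0 c2@1 c3@1, authorship ...
After op 4 (move_right): buffer="wha" (len 3), cursors c1@1 c2@2 c3@2, authorship ...

Answer: wha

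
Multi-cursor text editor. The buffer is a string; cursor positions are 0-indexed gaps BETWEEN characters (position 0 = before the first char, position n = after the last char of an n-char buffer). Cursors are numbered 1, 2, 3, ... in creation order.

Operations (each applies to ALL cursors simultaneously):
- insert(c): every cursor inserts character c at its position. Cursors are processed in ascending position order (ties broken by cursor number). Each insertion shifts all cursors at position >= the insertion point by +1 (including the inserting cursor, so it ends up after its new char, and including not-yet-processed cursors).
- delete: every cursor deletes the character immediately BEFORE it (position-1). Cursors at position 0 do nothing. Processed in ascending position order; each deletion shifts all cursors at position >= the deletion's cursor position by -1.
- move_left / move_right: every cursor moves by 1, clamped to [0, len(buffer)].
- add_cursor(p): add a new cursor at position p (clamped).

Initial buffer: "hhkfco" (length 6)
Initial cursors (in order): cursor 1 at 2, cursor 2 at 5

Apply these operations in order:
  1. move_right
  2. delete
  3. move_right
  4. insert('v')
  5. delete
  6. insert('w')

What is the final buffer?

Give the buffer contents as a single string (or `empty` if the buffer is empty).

Answer: hhfwcw

Derivation:
After op 1 (move_right): buffer="hhkfco" (len 6), cursors c1@3 c2@6, authorship ......
After op 2 (delete): buffer="hhfc" (len 4), cursors c1@2 c2@4, authorship ....
After op 3 (move_right): buffer="hhfc" (len 4), cursors c1@3 c2@4, authorship ....
After op 4 (insert('v')): buffer="hhfvcv" (len 6), cursors c1@4 c2@6, authorship ...1.2
After op 5 (delete): buffer="hhfc" (len 4), cursors c1@3 c2@4, authorship ....
After op 6 (insert('w')): buffer="hhfwcw" (len 6), cursors c1@4 c2@6, authorship ...1.2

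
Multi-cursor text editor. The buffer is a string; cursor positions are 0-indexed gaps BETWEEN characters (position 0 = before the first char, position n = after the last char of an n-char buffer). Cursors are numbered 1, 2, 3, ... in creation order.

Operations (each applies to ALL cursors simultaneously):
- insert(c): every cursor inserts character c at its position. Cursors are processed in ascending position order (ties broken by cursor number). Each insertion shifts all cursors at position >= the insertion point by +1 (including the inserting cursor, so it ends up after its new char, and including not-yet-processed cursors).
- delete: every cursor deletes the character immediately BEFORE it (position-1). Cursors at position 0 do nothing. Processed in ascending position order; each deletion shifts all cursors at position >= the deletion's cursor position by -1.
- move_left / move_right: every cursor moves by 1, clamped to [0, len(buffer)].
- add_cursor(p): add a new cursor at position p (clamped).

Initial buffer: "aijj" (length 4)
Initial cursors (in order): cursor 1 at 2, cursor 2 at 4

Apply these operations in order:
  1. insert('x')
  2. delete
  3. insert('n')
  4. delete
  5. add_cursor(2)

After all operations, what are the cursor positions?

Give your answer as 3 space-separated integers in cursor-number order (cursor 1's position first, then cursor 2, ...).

Answer: 2 4 2

Derivation:
After op 1 (insert('x')): buffer="aixjjx" (len 6), cursors c1@3 c2@6, authorship ..1..2
After op 2 (delete): buffer="aijj" (len 4), cursors c1@2 c2@4, authorship ....
After op 3 (insert('n')): buffer="ainjjn" (len 6), cursors c1@3 c2@6, authorship ..1..2
After op 4 (delete): buffer="aijj" (len 4), cursors c1@2 c2@4, authorship ....
After op 5 (add_cursor(2)): buffer="aijj" (len 4), cursors c1@2 c3@2 c2@4, authorship ....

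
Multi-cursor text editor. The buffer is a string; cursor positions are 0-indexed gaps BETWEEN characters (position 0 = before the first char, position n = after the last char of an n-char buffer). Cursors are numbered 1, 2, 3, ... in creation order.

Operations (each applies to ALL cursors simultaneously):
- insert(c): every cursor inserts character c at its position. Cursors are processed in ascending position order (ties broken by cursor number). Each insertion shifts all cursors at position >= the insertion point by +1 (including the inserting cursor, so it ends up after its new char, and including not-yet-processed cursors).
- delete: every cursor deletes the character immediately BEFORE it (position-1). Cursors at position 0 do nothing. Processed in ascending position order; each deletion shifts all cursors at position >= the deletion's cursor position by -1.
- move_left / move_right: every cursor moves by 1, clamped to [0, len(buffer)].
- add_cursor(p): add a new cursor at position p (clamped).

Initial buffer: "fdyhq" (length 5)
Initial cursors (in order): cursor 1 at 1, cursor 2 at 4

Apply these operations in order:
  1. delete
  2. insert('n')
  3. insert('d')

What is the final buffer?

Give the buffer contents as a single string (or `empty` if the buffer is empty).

Answer: nddyndq

Derivation:
After op 1 (delete): buffer="dyq" (len 3), cursors c1@0 c2@2, authorship ...
After op 2 (insert('n')): buffer="ndynq" (len 5), cursors c1@1 c2@4, authorship 1..2.
After op 3 (insert('d')): buffer="nddyndq" (len 7), cursors c1@2 c2@6, authorship 11..22.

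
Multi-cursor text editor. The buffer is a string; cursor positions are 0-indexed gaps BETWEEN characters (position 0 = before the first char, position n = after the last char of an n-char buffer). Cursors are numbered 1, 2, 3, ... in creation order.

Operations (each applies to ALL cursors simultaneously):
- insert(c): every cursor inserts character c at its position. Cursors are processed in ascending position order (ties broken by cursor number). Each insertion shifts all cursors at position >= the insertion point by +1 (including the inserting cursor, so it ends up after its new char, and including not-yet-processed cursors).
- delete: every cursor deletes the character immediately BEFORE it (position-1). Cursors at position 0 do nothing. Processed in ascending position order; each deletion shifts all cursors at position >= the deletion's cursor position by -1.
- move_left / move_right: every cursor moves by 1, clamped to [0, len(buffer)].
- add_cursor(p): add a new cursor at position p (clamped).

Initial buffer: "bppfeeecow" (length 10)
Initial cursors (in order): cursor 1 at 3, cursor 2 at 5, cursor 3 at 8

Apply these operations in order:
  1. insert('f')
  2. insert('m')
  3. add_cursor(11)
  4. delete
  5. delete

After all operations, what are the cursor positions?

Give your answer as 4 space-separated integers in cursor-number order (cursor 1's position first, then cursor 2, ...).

After op 1 (insert('f')): buffer="bppffefeecfow" (len 13), cursors c1@4 c2@7 c3@11, authorship ...1..2...3..
After op 2 (insert('m')): buffer="bppfmfefmeecfmow" (len 16), cursors c1@5 c2@9 c3@14, authorship ...11..22...33..
After op 3 (add_cursor(11)): buffer="bppfmfefmeecfmow" (len 16), cursors c1@5 c2@9 c4@11 c3@14, authorship ...11..22...33..
After op 4 (delete): buffer="bppffefecfow" (len 12), cursors c1@4 c2@7 c4@8 c3@10, authorship ...1..2..3..
After op 5 (delete): buffer="bppfecow" (len 8), cursors c1@3 c2@5 c4@5 c3@6, authorship ........

Answer: 3 5 6 5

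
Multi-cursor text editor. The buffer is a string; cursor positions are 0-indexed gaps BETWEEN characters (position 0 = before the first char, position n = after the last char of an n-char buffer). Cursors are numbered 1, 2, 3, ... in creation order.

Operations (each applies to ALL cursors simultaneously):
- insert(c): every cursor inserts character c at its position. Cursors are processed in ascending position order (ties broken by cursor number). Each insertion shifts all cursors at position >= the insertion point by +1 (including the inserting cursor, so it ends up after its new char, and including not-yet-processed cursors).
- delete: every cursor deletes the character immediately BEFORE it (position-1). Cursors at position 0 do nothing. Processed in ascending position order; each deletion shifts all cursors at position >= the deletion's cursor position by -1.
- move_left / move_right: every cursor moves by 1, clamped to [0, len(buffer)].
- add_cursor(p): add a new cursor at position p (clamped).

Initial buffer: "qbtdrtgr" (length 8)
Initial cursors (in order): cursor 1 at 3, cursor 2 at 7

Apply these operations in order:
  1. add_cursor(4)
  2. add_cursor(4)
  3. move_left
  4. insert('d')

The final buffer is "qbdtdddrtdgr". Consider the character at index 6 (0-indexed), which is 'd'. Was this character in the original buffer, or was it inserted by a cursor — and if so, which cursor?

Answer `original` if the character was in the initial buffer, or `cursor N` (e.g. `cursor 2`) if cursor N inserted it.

After op 1 (add_cursor(4)): buffer="qbtdrtgr" (len 8), cursors c1@3 c3@4 c2@7, authorship ........
After op 2 (add_cursor(4)): buffer="qbtdrtgr" (len 8), cursors c1@3 c3@4 c4@4 c2@7, authorship ........
After op 3 (move_left): buffer="qbtdrtgr" (len 8), cursors c1@2 c3@3 c4@3 c2@6, authorship ........
After op 4 (insert('d')): buffer="qbdtdddrtdgr" (len 12), cursors c1@3 c3@6 c4@6 c2@10, authorship ..1.34...2..
Authorship (.=original, N=cursor N): . . 1 . 3 4 . . . 2 . .
Index 6: author = original

Answer: original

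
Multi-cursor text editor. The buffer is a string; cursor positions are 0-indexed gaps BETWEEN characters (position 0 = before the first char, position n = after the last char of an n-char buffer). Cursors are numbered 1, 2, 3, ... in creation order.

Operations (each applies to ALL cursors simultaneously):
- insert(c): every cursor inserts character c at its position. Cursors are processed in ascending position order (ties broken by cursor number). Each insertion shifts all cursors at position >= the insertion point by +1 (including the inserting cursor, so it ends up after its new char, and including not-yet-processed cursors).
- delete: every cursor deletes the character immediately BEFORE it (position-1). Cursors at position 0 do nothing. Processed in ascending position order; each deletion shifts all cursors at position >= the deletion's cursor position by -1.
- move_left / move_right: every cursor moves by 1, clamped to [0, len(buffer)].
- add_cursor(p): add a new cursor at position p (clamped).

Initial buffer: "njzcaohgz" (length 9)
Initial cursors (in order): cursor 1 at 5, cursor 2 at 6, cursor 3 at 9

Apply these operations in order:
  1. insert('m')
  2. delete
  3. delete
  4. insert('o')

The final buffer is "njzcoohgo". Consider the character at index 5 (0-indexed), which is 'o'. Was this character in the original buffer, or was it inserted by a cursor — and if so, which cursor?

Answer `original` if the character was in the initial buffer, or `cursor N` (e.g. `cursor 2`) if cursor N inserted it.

After op 1 (insert('m')): buffer="njzcamomhgzm" (len 12), cursors c1@6 c2@8 c3@12, authorship .....1.2...3
After op 2 (delete): buffer="njzcaohgz" (len 9), cursors c1@5 c2@6 c3@9, authorship .........
After op 3 (delete): buffer="njzchg" (len 6), cursors c1@4 c2@4 c3@6, authorship ......
After op 4 (insert('o')): buffer="njzcoohgo" (len 9), cursors c1@6 c2@6 c3@9, authorship ....12..3
Authorship (.=original, N=cursor N): . . . . 1 2 . . 3
Index 5: author = 2

Answer: cursor 2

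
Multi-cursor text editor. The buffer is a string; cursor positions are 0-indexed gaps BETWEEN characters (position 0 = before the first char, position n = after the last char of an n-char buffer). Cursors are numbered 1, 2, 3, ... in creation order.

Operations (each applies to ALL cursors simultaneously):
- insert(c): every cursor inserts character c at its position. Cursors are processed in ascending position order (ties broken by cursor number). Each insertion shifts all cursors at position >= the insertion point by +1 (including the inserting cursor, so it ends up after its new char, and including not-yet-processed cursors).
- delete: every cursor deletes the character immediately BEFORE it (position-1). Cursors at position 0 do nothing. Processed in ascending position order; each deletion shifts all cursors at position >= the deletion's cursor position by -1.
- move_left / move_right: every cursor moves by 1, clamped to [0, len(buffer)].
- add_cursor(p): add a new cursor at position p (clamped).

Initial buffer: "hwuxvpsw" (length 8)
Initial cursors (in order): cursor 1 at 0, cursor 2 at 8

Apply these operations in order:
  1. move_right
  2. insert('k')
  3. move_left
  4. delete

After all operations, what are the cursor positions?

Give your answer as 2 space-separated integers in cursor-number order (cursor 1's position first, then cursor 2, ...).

After op 1 (move_right): buffer="hwuxvpsw" (len 8), cursors c1@1 c2@8, authorship ........
After op 2 (insert('k')): buffer="hkwuxvpswk" (len 10), cursors c1@2 c2@10, authorship .1.......2
After op 3 (move_left): buffer="hkwuxvpswk" (len 10), cursors c1@1 c2@9, authorship .1.......2
After op 4 (delete): buffer="kwuxvpsk" (len 8), cursors c1@0 c2@7, authorship 1......2

Answer: 0 7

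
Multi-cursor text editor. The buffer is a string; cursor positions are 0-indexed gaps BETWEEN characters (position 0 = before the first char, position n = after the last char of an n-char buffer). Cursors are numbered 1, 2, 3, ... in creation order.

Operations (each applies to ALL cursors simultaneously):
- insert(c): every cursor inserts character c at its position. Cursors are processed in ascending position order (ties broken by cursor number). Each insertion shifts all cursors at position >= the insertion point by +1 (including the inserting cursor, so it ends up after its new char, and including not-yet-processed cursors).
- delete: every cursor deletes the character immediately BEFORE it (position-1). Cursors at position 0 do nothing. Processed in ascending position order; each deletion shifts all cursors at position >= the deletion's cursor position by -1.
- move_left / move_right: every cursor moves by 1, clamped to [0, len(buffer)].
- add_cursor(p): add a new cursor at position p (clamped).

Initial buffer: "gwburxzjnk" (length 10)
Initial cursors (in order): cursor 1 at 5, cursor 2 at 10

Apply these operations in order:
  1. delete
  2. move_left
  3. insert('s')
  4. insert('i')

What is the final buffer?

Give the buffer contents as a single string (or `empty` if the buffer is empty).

Answer: gwbsiuxzjsin

Derivation:
After op 1 (delete): buffer="gwbuxzjn" (len 8), cursors c1@4 c2@8, authorship ........
After op 2 (move_left): buffer="gwbuxzjn" (len 8), cursors c1@3 c2@7, authorship ........
After op 3 (insert('s')): buffer="gwbsuxzjsn" (len 10), cursors c1@4 c2@9, authorship ...1....2.
After op 4 (insert('i')): buffer="gwbsiuxzjsin" (len 12), cursors c1@5 c2@11, authorship ...11....22.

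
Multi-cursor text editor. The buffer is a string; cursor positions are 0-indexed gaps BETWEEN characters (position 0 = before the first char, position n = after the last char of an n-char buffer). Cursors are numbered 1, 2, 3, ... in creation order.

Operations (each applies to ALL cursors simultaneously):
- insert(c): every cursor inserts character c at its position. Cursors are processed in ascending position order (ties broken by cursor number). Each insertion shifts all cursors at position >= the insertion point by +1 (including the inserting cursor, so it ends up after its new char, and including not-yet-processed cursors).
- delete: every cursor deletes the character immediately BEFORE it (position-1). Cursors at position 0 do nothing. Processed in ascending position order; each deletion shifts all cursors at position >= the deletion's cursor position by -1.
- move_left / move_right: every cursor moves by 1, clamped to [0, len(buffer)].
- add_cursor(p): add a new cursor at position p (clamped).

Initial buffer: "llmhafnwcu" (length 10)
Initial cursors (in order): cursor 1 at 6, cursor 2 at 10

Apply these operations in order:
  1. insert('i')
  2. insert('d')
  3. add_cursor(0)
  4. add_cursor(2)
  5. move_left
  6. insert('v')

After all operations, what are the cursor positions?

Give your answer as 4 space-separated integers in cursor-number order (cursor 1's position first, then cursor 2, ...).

Answer: 10 17 1 3

Derivation:
After op 1 (insert('i')): buffer="llmhafinwcui" (len 12), cursors c1@7 c2@12, authorship ......1....2
After op 2 (insert('d')): buffer="llmhafidnwcuid" (len 14), cursors c1@8 c2@14, authorship ......11....22
After op 3 (add_cursor(0)): buffer="llmhafidnwcuid" (len 14), cursors c3@0 c1@8 c2@14, authorship ......11....22
After op 4 (add_cursor(2)): buffer="llmhafidnwcuid" (len 14), cursors c3@0 c4@2 c1@8 c2@14, authorship ......11....22
After op 5 (move_left): buffer="llmhafidnwcuid" (len 14), cursors c3@0 c4@1 c1@7 c2@13, authorship ......11....22
After op 6 (insert('v')): buffer="vlvlmhafivdnwcuivd" (len 18), cursors c3@1 c4@3 c1@10 c2@17, authorship 3.4.....111....222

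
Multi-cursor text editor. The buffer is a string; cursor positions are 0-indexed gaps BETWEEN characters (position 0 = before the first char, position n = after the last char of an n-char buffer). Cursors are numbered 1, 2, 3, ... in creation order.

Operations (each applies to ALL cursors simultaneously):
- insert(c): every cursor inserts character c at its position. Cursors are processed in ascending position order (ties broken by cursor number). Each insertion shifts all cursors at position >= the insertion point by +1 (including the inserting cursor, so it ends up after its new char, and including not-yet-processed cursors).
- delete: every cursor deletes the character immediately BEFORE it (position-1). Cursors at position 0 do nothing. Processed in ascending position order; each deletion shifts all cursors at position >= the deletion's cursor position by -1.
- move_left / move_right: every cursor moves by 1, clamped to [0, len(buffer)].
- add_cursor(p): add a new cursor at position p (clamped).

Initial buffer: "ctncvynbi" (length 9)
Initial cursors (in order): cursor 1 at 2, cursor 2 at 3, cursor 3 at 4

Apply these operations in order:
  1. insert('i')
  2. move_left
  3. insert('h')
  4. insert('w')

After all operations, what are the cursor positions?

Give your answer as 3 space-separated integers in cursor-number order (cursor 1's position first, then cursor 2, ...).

Answer: 4 8 12

Derivation:
After op 1 (insert('i')): buffer="ctinicivynbi" (len 12), cursors c1@3 c2@5 c3@7, authorship ..1.2.3.....
After op 2 (move_left): buffer="ctinicivynbi" (len 12), cursors c1@2 c2@4 c3@6, authorship ..1.2.3.....
After op 3 (insert('h')): buffer="cthinhichivynbi" (len 15), cursors c1@3 c2@6 c3@9, authorship ..11.22.33.....
After op 4 (insert('w')): buffer="cthwinhwichwivynbi" (len 18), cursors c1@4 c2@8 c3@12, authorship ..111.222.333.....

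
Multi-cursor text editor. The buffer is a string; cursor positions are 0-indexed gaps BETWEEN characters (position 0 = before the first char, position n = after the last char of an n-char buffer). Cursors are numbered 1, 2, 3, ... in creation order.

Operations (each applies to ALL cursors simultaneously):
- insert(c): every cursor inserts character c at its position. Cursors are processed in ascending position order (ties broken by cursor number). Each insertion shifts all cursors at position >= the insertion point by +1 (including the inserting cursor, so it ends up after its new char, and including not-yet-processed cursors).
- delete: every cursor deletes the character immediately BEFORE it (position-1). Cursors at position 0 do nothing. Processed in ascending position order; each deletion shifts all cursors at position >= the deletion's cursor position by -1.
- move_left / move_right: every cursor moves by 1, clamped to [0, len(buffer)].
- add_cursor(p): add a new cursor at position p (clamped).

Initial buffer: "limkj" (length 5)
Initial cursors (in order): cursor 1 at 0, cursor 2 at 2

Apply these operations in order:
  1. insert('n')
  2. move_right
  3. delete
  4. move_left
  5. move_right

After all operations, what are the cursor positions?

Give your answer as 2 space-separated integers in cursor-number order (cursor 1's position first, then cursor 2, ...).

Answer: 1 3

Derivation:
After op 1 (insert('n')): buffer="nlinmkj" (len 7), cursors c1@1 c2@4, authorship 1..2...
After op 2 (move_right): buffer="nlinmkj" (len 7), cursors c1@2 c2@5, authorship 1..2...
After op 3 (delete): buffer="ninkj" (len 5), cursors c1@1 c2@3, authorship 1.2..
After op 4 (move_left): buffer="ninkj" (len 5), cursors c1@0 c2@2, authorship 1.2..
After op 5 (move_right): buffer="ninkj" (len 5), cursors c1@1 c2@3, authorship 1.2..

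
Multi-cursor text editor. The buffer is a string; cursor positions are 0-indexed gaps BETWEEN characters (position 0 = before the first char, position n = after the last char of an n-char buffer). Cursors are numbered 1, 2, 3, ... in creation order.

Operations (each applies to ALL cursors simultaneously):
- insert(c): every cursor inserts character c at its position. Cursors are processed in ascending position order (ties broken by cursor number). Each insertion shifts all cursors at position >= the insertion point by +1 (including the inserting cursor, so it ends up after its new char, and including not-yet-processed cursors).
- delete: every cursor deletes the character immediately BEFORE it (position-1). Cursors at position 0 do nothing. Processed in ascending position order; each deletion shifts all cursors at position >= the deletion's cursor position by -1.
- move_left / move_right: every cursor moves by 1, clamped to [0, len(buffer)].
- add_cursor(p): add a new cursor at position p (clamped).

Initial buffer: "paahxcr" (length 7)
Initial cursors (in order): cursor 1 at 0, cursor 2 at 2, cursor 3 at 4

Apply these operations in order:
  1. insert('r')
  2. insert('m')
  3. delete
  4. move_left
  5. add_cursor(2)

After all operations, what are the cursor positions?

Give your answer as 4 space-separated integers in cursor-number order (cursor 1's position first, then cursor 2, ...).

Answer: 0 3 6 2

Derivation:
After op 1 (insert('r')): buffer="rparahrxcr" (len 10), cursors c1@1 c2@4 c3@7, authorship 1..2..3...
After op 2 (insert('m')): buffer="rmparmahrmxcr" (len 13), cursors c1@2 c2@6 c3@10, authorship 11..22..33...
After op 3 (delete): buffer="rparahrxcr" (len 10), cursors c1@1 c2@4 c3@7, authorship 1..2..3...
After op 4 (move_left): buffer="rparahrxcr" (len 10), cursors c1@0 c2@3 c3@6, authorship 1..2..3...
After op 5 (add_cursor(2)): buffer="rparahrxcr" (len 10), cursors c1@0 c4@2 c2@3 c3@6, authorship 1..2..3...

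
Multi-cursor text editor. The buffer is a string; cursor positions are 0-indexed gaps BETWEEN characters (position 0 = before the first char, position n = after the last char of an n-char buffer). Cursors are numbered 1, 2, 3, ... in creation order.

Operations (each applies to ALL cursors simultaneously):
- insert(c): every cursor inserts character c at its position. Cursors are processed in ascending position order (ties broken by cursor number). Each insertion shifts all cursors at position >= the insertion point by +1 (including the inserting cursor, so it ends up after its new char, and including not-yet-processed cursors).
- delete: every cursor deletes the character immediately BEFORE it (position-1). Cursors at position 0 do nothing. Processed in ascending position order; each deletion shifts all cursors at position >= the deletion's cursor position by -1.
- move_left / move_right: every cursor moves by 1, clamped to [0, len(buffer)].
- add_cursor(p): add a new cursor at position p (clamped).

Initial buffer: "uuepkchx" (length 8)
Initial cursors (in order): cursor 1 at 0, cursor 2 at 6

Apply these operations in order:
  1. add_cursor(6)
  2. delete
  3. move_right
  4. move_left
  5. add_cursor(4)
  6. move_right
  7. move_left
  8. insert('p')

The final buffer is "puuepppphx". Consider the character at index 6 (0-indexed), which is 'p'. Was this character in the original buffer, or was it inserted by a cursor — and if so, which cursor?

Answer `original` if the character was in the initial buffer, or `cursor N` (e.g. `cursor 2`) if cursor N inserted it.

After op 1 (add_cursor(6)): buffer="uuepkchx" (len 8), cursors c1@0 c2@6 c3@6, authorship ........
After op 2 (delete): buffer="uuephx" (len 6), cursors c1@0 c2@4 c3@4, authorship ......
After op 3 (move_right): buffer="uuephx" (len 6), cursors c1@1 c2@5 c3@5, authorship ......
After op 4 (move_left): buffer="uuephx" (len 6), cursors c1@0 c2@4 c3@4, authorship ......
After op 5 (add_cursor(4)): buffer="uuephx" (len 6), cursors c1@0 c2@4 c3@4 c4@4, authorship ......
After op 6 (move_right): buffer="uuephx" (len 6), cursors c1@1 c2@5 c3@5 c4@5, authorship ......
After op 7 (move_left): buffer="uuephx" (len 6), cursors c1@0 c2@4 c3@4 c4@4, authorship ......
After op 8 (insert('p')): buffer="puuepppphx" (len 10), cursors c1@1 c2@8 c3@8 c4@8, authorship 1....234..
Authorship (.=original, N=cursor N): 1 . . . . 2 3 4 . .
Index 6: author = 3

Answer: cursor 3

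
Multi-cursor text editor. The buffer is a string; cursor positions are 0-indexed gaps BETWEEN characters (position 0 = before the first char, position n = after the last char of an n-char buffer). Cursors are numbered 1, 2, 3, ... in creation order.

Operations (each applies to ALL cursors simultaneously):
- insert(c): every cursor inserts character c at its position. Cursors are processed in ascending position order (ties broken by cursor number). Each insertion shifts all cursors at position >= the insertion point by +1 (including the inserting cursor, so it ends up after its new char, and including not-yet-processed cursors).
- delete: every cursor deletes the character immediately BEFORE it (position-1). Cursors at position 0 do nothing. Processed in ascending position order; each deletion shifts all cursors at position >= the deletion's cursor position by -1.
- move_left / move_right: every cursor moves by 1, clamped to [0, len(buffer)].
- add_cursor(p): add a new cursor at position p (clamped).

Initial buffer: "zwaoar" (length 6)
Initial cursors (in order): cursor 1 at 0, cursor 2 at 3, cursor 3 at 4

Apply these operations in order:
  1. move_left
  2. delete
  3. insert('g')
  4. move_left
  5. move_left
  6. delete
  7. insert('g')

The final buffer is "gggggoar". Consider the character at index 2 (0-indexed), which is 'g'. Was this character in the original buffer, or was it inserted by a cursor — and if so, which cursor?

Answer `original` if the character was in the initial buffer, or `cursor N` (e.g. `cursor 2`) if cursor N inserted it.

After op 1 (move_left): buffer="zwaoar" (len 6), cursors c1@0 c2@2 c3@3, authorship ......
After op 2 (delete): buffer="zoar" (len 4), cursors c1@0 c2@1 c3@1, authorship ....
After op 3 (insert('g')): buffer="gzggoar" (len 7), cursors c1@1 c2@4 c3@4, authorship 1.23...
After op 4 (move_left): buffer="gzggoar" (len 7), cursors c1@0 c2@3 c3@3, authorship 1.23...
After op 5 (move_left): buffer="gzggoar" (len 7), cursors c1@0 c2@2 c3@2, authorship 1.23...
After op 6 (delete): buffer="ggoar" (len 5), cursors c1@0 c2@0 c3@0, authorship 23...
After op 7 (insert('g')): buffer="gggggoar" (len 8), cursors c1@3 c2@3 c3@3, authorship 12323...
Authorship (.=original, N=cursor N): 1 2 3 2 3 . . .
Index 2: author = 3

Answer: cursor 3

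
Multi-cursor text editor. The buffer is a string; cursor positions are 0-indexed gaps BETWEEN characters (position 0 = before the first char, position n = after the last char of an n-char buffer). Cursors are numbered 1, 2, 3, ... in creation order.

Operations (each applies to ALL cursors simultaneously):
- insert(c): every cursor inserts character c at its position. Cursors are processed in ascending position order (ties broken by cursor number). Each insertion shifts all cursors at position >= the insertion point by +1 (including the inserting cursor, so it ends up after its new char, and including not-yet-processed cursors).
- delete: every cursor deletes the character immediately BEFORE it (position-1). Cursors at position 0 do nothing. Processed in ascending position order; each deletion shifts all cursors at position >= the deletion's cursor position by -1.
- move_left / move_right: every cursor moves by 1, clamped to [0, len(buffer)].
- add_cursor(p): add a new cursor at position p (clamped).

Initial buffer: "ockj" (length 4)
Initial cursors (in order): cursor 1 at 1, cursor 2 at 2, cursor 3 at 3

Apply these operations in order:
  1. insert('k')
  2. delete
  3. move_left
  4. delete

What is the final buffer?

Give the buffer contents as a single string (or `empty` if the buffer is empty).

After op 1 (insert('k')): buffer="okckkkj" (len 7), cursors c1@2 c2@4 c3@6, authorship .1.2.3.
After op 2 (delete): buffer="ockj" (len 4), cursors c1@1 c2@2 c3@3, authorship ....
After op 3 (move_left): buffer="ockj" (len 4), cursors c1@0 c2@1 c3@2, authorship ....
After op 4 (delete): buffer="kj" (len 2), cursors c1@0 c2@0 c3@0, authorship ..

Answer: kj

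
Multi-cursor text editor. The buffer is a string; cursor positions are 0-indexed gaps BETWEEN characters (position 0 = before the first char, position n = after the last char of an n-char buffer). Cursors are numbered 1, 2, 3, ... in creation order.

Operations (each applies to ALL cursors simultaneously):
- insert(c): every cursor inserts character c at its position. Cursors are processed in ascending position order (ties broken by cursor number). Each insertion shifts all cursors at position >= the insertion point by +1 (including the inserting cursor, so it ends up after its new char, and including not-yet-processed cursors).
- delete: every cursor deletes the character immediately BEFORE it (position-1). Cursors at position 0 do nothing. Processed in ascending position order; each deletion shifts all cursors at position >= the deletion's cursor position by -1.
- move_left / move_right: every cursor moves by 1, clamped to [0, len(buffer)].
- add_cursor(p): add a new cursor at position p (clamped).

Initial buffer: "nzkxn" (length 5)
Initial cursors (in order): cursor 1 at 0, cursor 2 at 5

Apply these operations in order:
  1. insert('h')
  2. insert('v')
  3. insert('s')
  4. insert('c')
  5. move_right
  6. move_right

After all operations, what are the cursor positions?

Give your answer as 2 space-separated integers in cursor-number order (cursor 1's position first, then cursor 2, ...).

Answer: 6 13

Derivation:
After op 1 (insert('h')): buffer="hnzkxnh" (len 7), cursors c1@1 c2@7, authorship 1.....2
After op 2 (insert('v')): buffer="hvnzkxnhv" (len 9), cursors c1@2 c2@9, authorship 11.....22
After op 3 (insert('s')): buffer="hvsnzkxnhvs" (len 11), cursors c1@3 c2@11, authorship 111.....222
After op 4 (insert('c')): buffer="hvscnzkxnhvsc" (len 13), cursors c1@4 c2@13, authorship 1111.....2222
After op 5 (move_right): buffer="hvscnzkxnhvsc" (len 13), cursors c1@5 c2@13, authorship 1111.....2222
After op 6 (move_right): buffer="hvscnzkxnhvsc" (len 13), cursors c1@6 c2@13, authorship 1111.....2222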